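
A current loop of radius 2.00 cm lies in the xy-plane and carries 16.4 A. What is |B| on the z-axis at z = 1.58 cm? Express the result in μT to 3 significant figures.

On the axis of a circular loop, B = μ₀IR² / [2(R²+z²)^(3/2)].
R² + z² = (0.02)² + (0.0158)² = 0.0006496 m², and (R²+z²)^(3/2) = 1.66×10⁻⁵ m³.
B = (4π×10⁻⁷ × 16.4 × 0.0004) / (2 × 1.66×10⁻⁵) = 2.49×10⁻⁴ T.

B ≈ 249 μT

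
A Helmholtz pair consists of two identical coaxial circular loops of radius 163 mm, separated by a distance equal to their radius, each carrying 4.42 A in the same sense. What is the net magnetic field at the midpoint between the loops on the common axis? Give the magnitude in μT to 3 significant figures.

B ≈ 24.4 μT

Each loop contributes B = μ₀IR²/[2(R²+z²)^(3/2)] on the axis, with z measured from that loop.
Loop 1 (z = 0.0815 m): B₁ = 1.22×10⁻⁵ T. Loop 2 (z = 0.0815 m): B₂ = 1.22×10⁻⁵ T.
The fields add: B = B₁ + B₂ = 2.44×10⁻⁵ T.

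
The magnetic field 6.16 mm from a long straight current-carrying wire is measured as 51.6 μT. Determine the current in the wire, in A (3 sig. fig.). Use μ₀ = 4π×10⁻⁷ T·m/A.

For a long straight wire B = μ₀I/(2πd), so I = 2πdB/μ₀.
I = 2π × 0.00616 × 5.16×10⁻⁵ / (4π×10⁻⁷) = 1.59 A.

I ≈ 1.59 A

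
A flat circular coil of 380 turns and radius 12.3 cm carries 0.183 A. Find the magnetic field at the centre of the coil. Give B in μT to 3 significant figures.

For an N-turn flat coil, B = Nμ₀I/(2R) with R = 0.123 m.
B = 380 × 9.35×10⁻⁷ T = 3.55×10⁻⁴ T.

B ≈ 355 μT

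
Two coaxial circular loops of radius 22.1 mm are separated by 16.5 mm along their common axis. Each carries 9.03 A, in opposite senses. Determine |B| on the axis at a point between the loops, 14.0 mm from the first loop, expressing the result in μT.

Each loop contributes B = μ₀IR²/[2(R²+z²)^(3/2)] on the axis, with z measured from that loop.
Loop 1 (z = 0.014 m): B₁ = 1.55×10⁻⁴ T. Loop 2 (z = 0.0025 m): B₂ = 2.52×10⁻⁴ T.
The fields oppose: B = |B₁ − B₂| = 9.71×10⁻⁵ T.

B ≈ 97.1 μT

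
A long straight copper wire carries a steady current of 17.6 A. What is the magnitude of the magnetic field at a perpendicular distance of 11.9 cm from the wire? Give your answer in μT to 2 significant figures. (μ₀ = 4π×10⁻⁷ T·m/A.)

For an infinitely long straight wire, B = μ₀I/(2πd).
B = (4π×10⁻⁷ × 17.6) / (2π × 0.119) = 2.96×10⁻⁵ T.

B ≈ 30 μT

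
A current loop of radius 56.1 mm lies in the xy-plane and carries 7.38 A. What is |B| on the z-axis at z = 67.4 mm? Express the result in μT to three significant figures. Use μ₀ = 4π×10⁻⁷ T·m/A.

B ≈ 21.6 μT

On the axis of a circular loop, B = μ₀IR² / [2(R²+z²)^(3/2)].
R² + z² = (0.0561)² + (0.0674)² = 0.00769 m², and (R²+z²)^(3/2) = 6.74×10⁻⁴ m³.
B = (4π×10⁻⁷ × 7.38 × 0.003147) / (2 × 6.74×10⁻⁴) = 2.16×10⁻⁵ T.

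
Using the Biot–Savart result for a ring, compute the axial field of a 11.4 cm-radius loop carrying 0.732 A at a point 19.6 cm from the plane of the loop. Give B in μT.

On the axis of a circular loop, B = μ₀IR² / [2(R²+z²)^(3/2)].
R² + z² = (0.114)² + (0.196)² = 0.05141 m², and (R²+z²)^(3/2) = 1.17×10⁻² m³.
B = (4π×10⁻⁷ × 0.732 × 0.013) / (2 × 1.17×10⁻²) = 5.13×10⁻⁷ T.

B ≈ 0.513 μT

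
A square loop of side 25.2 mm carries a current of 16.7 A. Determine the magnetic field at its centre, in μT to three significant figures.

B ≈ 750 μT

Each side is a finite straight segment at perpendicular distance d = a/(2 tan(π/4)) = 0.0126 m from the centre, with end-angles ±π/4.
One side contributes B₁ = (μ₀I/4πd)·2 sin(π/4) = 1.87×10⁻⁴ T.
All 4 sides add in the same direction: B = 4 × 1.87×10⁻⁴ = 7.50×10⁻⁴ T.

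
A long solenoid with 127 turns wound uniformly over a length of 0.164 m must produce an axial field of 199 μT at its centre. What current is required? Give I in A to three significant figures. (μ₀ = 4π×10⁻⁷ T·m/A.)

Inside a long solenoid B = μ₀nI with n = 774.4 m⁻¹, so I = B/(μ₀n).
I = 1.99×10⁻⁴ / (4π×10⁻⁷ × 774.4) = 0.204 A.

I ≈ 0.204 A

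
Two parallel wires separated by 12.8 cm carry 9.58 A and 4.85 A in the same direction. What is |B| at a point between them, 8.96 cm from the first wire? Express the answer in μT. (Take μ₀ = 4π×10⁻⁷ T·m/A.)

B ≈ 3.88 μT

Each long wire gives B = μ₀I/(2πd). Distances are d₁ = 0.0896 m and d₂ = 0.0384 m.
B₁ = 2.14×10⁻⁵ T, B₂ = 2.53×10⁻⁵ T.
Between parallel currents the two contributions point in opposite directions, so they subtract. B = |B₁ − B₂| = |2.14×10⁻⁵ − 2.53×10⁻⁵| = 3.88×10⁻⁶ T.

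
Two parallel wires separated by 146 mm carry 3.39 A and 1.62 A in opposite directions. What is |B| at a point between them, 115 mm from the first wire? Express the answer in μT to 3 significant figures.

B ≈ 16.3 μT

Each long wire gives B = μ₀I/(2πd). Distances are d₁ = 0.115 m and d₂ = 0.031 m.
B₁ = 5.90×10⁻⁶ T, B₂ = 1.05×10⁻⁵ T.
Between antiparallel currents both contributions point the same way, so they add. B = B₁ + B₂ = 5.90×10⁻⁶ + 1.05×10⁻⁵ = 1.63×10⁻⁵ T.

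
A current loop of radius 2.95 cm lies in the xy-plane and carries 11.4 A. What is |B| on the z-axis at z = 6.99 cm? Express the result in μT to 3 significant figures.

B ≈ 14.3 μT

On the axis of a circular loop, B = μ₀IR² / [2(R²+z²)^(3/2)].
R² + z² = (0.0295)² + (0.0699)² = 0.005756 m², and (R²+z²)^(3/2) = 4.37×10⁻⁴ m³.
B = (4π×10⁻⁷ × 11.4 × 0.0008703) / (2 × 4.37×10⁻⁴) = 1.43×10⁻⁵ T.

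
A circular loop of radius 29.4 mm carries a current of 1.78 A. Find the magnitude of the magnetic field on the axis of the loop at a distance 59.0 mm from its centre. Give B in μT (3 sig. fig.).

B ≈ 3.37 μT

On the axis of a circular loop, B = μ₀IR² / [2(R²+z²)^(3/2)].
R² + z² = (0.0294)² + (0.059)² = 0.004345 m², and (R²+z²)^(3/2) = 2.86×10⁻⁴ m³.
B = (4π×10⁻⁷ × 1.78 × 0.0008644) / (2 × 2.86×10⁻⁴) = 3.37×10⁻⁶ T.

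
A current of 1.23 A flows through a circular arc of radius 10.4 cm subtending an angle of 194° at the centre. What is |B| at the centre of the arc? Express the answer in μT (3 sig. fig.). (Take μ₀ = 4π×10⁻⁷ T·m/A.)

B ≈ 4.00 μT

The Biot–Savart field of a circular arc at its centre is B = μ₀Iφ/(4πR), with φ = 3.386 rad.
B = (4π×10⁻⁷ × 1.23 × 3.386) / (4π × 0.104) = 4.00×10⁻⁶ T.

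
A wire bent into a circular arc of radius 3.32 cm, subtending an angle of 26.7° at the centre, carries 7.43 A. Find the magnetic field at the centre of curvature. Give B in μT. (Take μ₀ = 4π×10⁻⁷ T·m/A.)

B ≈ 10.4 μT

The Biot–Savart field of a circular arc at its centre is B = μ₀Iφ/(4πR), with φ = 0.466 rad.
B = (4π×10⁻⁷ × 7.43 × 0.466) / (4π × 0.0332) = 1.04×10⁻⁵ T.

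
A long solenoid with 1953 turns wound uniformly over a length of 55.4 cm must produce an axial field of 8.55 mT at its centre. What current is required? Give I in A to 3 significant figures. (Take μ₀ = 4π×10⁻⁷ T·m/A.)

I ≈ 1.93 A

Inside a long solenoid B = μ₀nI with n = 3525 m⁻¹, so I = B/(μ₀n).
I = 8.55×10⁻³ / (4π×10⁻⁷ × 3525) = 1.93 A.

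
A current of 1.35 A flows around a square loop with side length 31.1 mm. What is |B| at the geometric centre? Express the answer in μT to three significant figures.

B ≈ 49.1 μT

Each side is a finite straight segment at perpendicular distance d = a/(2 tan(π/4)) = 0.01555 m from the centre, with end-angles ±π/4.
One side contributes B₁ = (μ₀I/4πd)·2 sin(π/4) = 1.23×10⁻⁵ T.
All 4 sides add in the same direction: B = 4 × 1.23×10⁻⁵ = 4.91×10⁻⁵ T.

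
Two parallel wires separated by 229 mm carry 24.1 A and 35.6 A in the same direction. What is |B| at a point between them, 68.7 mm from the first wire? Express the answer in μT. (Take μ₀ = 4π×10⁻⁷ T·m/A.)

B ≈ 25.7 μT

Each long wire gives B = μ₀I/(2πd). Distances are d₁ = 0.0687 m and d₂ = 0.1603 m.
B₁ = 7.02×10⁻⁵ T, B₂ = 4.44×10⁻⁵ T.
Between parallel currents the two contributions point in opposite directions, so they subtract. B = |B₁ − B₂| = |7.02×10⁻⁵ − 4.44×10⁻⁵| = 2.57×10⁻⁵ T.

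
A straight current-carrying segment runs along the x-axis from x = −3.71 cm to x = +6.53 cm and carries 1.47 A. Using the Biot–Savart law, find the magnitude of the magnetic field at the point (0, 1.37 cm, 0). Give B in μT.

For a finite straight segment, B = (μ₀I/4πd)(sinθ₁ + sinθ₂), where θ₁, θ₂ are the angles from the perpendicular to each end.
The perpendicular distance is d = 0.0137 m; the end-offsets along the wire are a = 0.0371 m and b = 0.0653 m.
sinθ₁ = 0.0371/√(0.0371²+0.0137²) = 0.9381; sinθ₂ = 0.0653/√(0.0653²+0.0137²) = 0.9787.
B = (4π×10⁻⁷ × 1.47) / (4π × 0.0137) × (0.9381 + 0.9787) = 2.06×10⁻⁵ T.

B ≈ 20.6 μT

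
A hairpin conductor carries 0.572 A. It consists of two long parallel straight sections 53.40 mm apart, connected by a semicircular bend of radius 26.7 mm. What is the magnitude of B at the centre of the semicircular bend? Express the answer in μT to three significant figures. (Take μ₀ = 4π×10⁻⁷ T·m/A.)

B ≈ 11.0 μT

The semicircular arc contributes B_arc = μ₀I·π/(4πR) = μ₀I/(4R) = 6.73×10⁻⁶ T.
Each semi-infinite lead is at perpendicular distance R = 0.0267 m from the centre, with the perpendicular foot at its near end, so it contributes μ₀I/(4πR); both point the same way, together 4.28×10⁻⁶ T.
Arc and leads all point the same direction: B = 6.73×10⁻⁶ + 4.28×10⁻⁶ = 1.10×10⁻⁵ T.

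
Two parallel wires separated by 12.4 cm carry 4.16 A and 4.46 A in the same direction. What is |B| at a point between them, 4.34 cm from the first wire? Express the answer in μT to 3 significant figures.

B ≈ 8.10 μT

Each long wire gives B = μ₀I/(2πd). Distances are d₁ = 0.0434 m and d₂ = 0.0806 m.
B₁ = 1.92×10⁻⁵ T, B₂ = 1.11×10⁻⁵ T.
Between parallel currents the two contributions point in opposite directions, so they subtract. B = |B₁ − B₂| = |1.92×10⁻⁵ − 1.11×10⁻⁵| = 8.10×10⁻⁶ T.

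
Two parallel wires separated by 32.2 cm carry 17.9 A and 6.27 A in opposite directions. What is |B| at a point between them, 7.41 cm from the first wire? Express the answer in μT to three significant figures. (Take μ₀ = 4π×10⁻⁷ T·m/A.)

B ≈ 53.4 μT

Each long wire gives B = μ₀I/(2πd). Distances are d₁ = 0.0741 m and d₂ = 0.2479 m.
B₁ = 4.83×10⁻⁵ T, B₂ = 5.06×10⁻⁶ T.
Between antiparallel currents both contributions point the same way, so they add. B = B₁ + B₂ = 4.83×10⁻⁵ + 5.06×10⁻⁶ = 5.34×10⁻⁵ T.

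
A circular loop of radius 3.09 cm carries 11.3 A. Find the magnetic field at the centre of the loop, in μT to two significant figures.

B ≈ 230 μT

At the centre of a circular loop the Biot–Savart law gives B = μ₀I/(2R).
B = (4π×10⁻⁷ × 11.3) / (2 × 0.0309) = 2.30×10⁻⁴ T.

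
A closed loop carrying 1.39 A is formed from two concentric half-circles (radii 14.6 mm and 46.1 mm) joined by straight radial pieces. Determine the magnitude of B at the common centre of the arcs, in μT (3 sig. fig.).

The radial connectors point toward the centre, so dl × r̂ = 0 and they contribute nothing.
Each semicircle gives μ₀I/(4R): inner arc 2.99×10⁻⁵ T, outer arc 9.47×10⁻⁶ T.
The two arcs carry current in opposite angular senses, so their fields oppose: B = |2.99×10⁻⁵ − 9.47×10⁻⁶| = 2.04×10⁻⁵ T.

B ≈ 20.4 μT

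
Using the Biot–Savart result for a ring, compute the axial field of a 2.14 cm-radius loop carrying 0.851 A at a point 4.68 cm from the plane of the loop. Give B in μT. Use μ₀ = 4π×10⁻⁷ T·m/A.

B ≈ 1.80 μT

On the axis of a circular loop, B = μ₀IR² / [2(R²+z²)^(3/2)].
R² + z² = (0.0214)² + (0.0468)² = 0.002648 m², and (R²+z²)^(3/2) = 1.36×10⁻⁴ m³.
B = (4π×10⁻⁷ × 0.851 × 0.000458) / (2 × 1.36×10⁻⁴) = 1.80×10⁻⁶ T.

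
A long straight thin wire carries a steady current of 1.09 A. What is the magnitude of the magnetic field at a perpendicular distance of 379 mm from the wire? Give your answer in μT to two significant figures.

For an infinitely long straight wire, B = μ₀I/(2πd).
B = (4π×10⁻⁷ × 1.09) / (2π × 0.379) = 5.75×10⁻⁷ T.

B ≈ 0.58 μT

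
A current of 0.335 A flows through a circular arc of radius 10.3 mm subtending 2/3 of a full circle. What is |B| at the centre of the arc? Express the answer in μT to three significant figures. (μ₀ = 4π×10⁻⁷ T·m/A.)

The Biot–Savart field of a circular arc at its centre is B = μ₀Iφ/(4πR), with φ = 4.189 rad.
B = (4π×10⁻⁷ × 0.335 × 4.189) / (4π × 0.0103) = 1.36×10⁻⁵ T.

B ≈ 13.6 μT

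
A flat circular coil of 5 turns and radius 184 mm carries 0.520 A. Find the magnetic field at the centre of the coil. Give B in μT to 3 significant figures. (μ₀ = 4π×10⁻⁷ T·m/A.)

For an N-turn flat coil, B = Nμ₀I/(2R) with R = 0.184 m.
B = 5 × 1.78×10⁻⁶ T = 8.88×10⁻⁶ T.

B ≈ 8.88 μT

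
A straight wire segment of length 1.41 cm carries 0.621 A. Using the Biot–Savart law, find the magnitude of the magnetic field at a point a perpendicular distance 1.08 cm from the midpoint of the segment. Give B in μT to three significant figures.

B ≈ 6.29 μT

For a finite straight segment, B = (μ₀I/4πd)(sinθ₁ + sinθ₂), where θ₁, θ₂ are the angles from the perpendicular to each end.
The perpendicular from the point meets the wire at its midpoint, so each end is L/2 = 0.00705 m away along the wire.
sinθ₁ = 0.00705/√(0.00705²+0.0108²) = 0.5466; sinθ₂ = 0.00705/√(0.00705²+0.0108²) = 0.5466.
B = (4π×10⁻⁷ × 0.621) / (4π × 0.0108) × (0.5466 + 0.5466) = 6.29×10⁻⁶ T.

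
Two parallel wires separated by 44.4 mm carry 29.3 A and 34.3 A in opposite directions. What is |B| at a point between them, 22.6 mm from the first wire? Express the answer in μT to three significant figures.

Each long wire gives B = μ₀I/(2πd). Distances are d₁ = 0.0226 m and d₂ = 0.0218 m.
B₁ = 2.59×10⁻⁴ T, B₂ = 3.15×10⁻⁴ T.
Between antiparallel currents both contributions point the same way, so they add. B = B₁ + B₂ = 2.59×10⁻⁴ + 3.15×10⁻⁴ = 5.74×10⁻⁴ T.

B ≈ 574 μT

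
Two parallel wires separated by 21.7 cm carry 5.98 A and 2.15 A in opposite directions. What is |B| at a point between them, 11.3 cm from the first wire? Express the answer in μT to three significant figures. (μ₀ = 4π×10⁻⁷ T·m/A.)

B ≈ 14.7 μT

Each long wire gives B = μ₀I/(2πd). Distances are d₁ = 0.113 m and d₂ = 0.104 m.
B₁ = 1.06×10⁻⁵ T, B₂ = 4.13×10⁻⁶ T.
Between antiparallel currents both contributions point the same way, so they add. B = B₁ + B₂ = 1.06×10⁻⁵ + 4.13×10⁻⁶ = 1.47×10⁻⁵ T.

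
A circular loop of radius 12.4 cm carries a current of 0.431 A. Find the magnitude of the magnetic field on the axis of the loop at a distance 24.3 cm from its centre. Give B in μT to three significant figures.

On the axis of a circular loop, B = μ₀IR² / [2(R²+z²)^(3/2)].
R² + z² = (0.124)² + (0.243)² = 0.07443 m², and (R²+z²)^(3/2) = 2.03×10⁻² m³.
B = (4π×10⁻⁷ × 0.431 × 0.01538) / (2 × 2.03×10⁻²) = 2.05×10⁻⁷ T.

B ≈ 0.205 μT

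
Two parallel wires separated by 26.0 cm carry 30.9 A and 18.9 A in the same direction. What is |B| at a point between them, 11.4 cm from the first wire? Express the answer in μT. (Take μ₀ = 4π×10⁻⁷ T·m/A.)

B ≈ 28.3 μT

Each long wire gives B = μ₀I/(2πd). Distances are d₁ = 0.114 m and d₂ = 0.146 m.
B₁ = 5.42×10⁻⁵ T, B₂ = 2.59×10⁻⁵ T.
Between parallel currents the two contributions point in opposite directions, so they subtract. B = |B₁ − B₂| = |5.42×10⁻⁵ − 2.59×10⁻⁵| = 2.83×10⁻⁵ T.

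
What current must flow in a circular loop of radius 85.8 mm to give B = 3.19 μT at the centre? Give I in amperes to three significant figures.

At the centre of a circular loop B = μ₀I/(2R), so I = 2RB/μ₀.
With R = 0.0858 m, I = 2 × 0.0858 × 3.19×10⁻⁶ / (4π×10⁻⁷) = 0.436 A.

I ≈ 0.436 A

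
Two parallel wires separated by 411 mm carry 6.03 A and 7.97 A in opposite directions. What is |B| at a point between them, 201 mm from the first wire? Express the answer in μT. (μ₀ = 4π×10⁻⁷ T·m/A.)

B ≈ 13.6 μT

Each long wire gives B = μ₀I/(2πd). Distances are d₁ = 0.201 m and d₂ = 0.21 m.
B₁ = 6.00×10⁻⁶ T, B₂ = 7.59×10⁻⁶ T.
Between antiparallel currents both contributions point the same way, so they add. B = B₁ + B₂ = 6.00×10⁻⁶ + 7.59×10⁻⁶ = 1.36×10⁻⁵ T.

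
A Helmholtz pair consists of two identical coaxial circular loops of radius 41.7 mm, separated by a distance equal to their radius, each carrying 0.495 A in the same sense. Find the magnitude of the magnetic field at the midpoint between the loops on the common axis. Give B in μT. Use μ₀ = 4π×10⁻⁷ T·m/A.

Each loop contributes B = μ₀IR²/[2(R²+z²)^(3/2)] on the axis, with z measured from that loop.
Loop 1 (z = 0.02085 m): B₁ = 5.34×10⁻⁶ T. Loop 2 (z = 0.02085 m): B₂ = 5.34×10⁻⁶ T.
The fields add: B = B₁ + B₂ = 1.07×10⁻⁵ T.

B ≈ 10.7 μT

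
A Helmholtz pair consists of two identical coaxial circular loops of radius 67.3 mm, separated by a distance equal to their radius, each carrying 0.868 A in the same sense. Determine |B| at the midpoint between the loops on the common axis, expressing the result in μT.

Each loop contributes B = μ₀IR²/[2(R²+z²)^(3/2)] on the axis, with z measured from that loop.
Loop 1 (z = 0.03365 m): B₁ = 5.80×10⁻⁶ T. Loop 2 (z = 0.03365 m): B₂ = 5.80×10⁻⁶ T.
The fields add: B = B₁ + B₂ = 1.16×10⁻⁵ T.

B ≈ 11.6 μT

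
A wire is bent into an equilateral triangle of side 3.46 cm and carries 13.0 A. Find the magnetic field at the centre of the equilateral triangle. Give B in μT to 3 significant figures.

B ≈ 676 μT

Each side is a finite straight segment at perpendicular distance d = a/(2 tan(π/3)) = 0.009988 m from the centre, with end-angles ±π/3.
One side contributes B₁ = (μ₀I/4πd)·2 sin(π/3) = 2.25×10⁻⁴ T.
All 3 sides add in the same direction: B = 3 × 2.25×10⁻⁴ = 6.76×10⁻⁴ T.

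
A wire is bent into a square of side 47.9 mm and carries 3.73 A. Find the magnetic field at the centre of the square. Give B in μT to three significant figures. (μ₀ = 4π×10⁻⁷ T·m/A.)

Each side is a finite straight segment at perpendicular distance d = a/(2 tan(π/4)) = 0.02395 m from the centre, with end-angles ±π/4.
One side contributes B₁ = (μ₀I/4πd)·2 sin(π/4) = 2.20×10⁻⁵ T.
All 4 sides add in the same direction: B = 4 × 2.20×10⁻⁵ = 8.81×10⁻⁵ T.

B ≈ 88.1 μT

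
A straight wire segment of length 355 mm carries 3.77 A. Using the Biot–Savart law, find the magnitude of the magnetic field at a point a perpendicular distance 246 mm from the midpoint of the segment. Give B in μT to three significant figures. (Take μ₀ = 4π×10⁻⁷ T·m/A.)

B ≈ 1.79 μT

For a finite straight segment, B = (μ₀I/4πd)(sinθ₁ + sinθ₂), where θ₁, θ₂ are the angles from the perpendicular to each end.
The perpendicular from the point meets the wire at its midpoint, so each end is L/2 = 0.1775 m away along the wire.
sinθ₁ = 0.1775/√(0.1775²+0.246²) = 0.5851; sinθ₂ = 0.1775/√(0.1775²+0.246²) = 0.5851.
B = (4π×10⁻⁷ × 3.77) / (4π × 0.246) × (0.5851 + 0.5851) = 1.79×10⁻⁶ T.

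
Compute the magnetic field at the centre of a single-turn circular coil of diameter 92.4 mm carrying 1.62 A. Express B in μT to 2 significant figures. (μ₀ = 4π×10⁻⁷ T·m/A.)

B ≈ 22 μT

At the centre of a circular loop the Biot–Savart law gives B = μ₀I/(2R) (so R = 0.0462 m).
B = (4π×10⁻⁷ × 1.62) / (2 × 0.0462) = 2.20×10⁻⁵ T.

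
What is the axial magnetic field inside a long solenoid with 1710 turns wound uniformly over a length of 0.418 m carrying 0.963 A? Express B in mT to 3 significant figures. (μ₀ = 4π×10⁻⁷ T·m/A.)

B ≈ 4.95 mT

Inside a long solenoid, B = μ₀nI with n = 4091 turns/m.
B = 4π×10⁻⁷ × 4091 × 0.963 = 4.95×10⁻³ T.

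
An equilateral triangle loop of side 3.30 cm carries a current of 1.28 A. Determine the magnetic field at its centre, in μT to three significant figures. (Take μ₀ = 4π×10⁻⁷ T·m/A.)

Each side is a finite straight segment at perpendicular distance d = a/(2 tan(π/3)) = 0.009526 m from the centre, with end-angles ±π/3.
One side contributes B₁ = (μ₀I/4πd)·2 sin(π/3) = 2.33×10⁻⁵ T.
All 3 sides add in the same direction: B = 3 × 2.33×10⁻⁵ = 6.98×10⁻⁵ T.

B ≈ 69.8 μT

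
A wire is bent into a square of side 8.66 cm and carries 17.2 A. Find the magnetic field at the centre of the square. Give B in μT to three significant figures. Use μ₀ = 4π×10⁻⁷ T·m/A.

Each side is a finite straight segment at perpendicular distance d = a/(2 tan(π/4)) = 0.0433 m from the centre, with end-angles ±π/4.
One side contributes B₁ = (μ₀I/4πd)·2 sin(π/4) = 5.62×10⁻⁵ T.
All 4 sides add in the same direction: B = 4 × 5.62×10⁻⁵ = 2.25×10⁻⁴ T.

B ≈ 225 μT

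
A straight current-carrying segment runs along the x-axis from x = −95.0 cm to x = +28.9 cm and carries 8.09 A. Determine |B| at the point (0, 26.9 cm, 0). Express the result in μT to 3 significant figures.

B ≈ 5.10 μT

For a finite straight segment, B = (μ₀I/4πd)(sinθ₁ + sinθ₂), where θ₁, θ₂ are the angles from the perpendicular to each end.
The perpendicular distance is d = 0.269 m; the end-offsets along the wire are a = 0.95 m and b = 0.289 m.
sinθ₁ = 0.95/√(0.95²+0.269²) = 0.9622; sinθ₂ = 0.289/√(0.289²+0.269²) = 0.7320.
B = (4π×10⁻⁷ × 8.09) / (4π × 0.269) × (0.9622 + 0.7320) = 5.10×10⁻⁶ T.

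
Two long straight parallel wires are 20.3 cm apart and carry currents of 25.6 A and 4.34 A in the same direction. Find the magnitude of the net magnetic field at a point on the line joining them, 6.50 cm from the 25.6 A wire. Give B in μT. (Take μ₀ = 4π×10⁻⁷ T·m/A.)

B ≈ 72.5 μT

Each long wire gives B = μ₀I/(2πd). Distances are d₁ = 0.065 m and d₂ = 0.138 m.
B₁ = 7.88×10⁻⁵ T, B₂ = 6.29×10⁻⁶ T.
Between parallel currents the two contributions point in opposite directions, so they subtract. B = |B₁ − B₂| = |7.88×10⁻⁵ − 6.29×10⁻⁶| = 7.25×10⁻⁵ T.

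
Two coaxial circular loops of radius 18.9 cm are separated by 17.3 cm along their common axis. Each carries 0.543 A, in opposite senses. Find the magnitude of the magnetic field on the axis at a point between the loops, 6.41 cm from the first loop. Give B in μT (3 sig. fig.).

Each loop contributes B = μ₀IR²/[2(R²+z²)^(3/2)] on the axis, with z measured from that loop.
Loop 1 (z = 0.0641 m): B₁ = 1.53×10⁻⁶ T. Loop 2 (z = 0.1089 m): B₂ = 1.17×10⁻⁶ T.
The fields oppose: B = |B₁ − B₂| = 3.59×10⁻⁷ T.

B ≈ 0.359 μT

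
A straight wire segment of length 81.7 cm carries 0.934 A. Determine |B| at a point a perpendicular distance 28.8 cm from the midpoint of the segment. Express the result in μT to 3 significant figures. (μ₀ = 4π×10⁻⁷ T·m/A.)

For a finite straight segment, B = (μ₀I/4πd)(sinθ₁ + sinθ₂), where θ₁, θ₂ are the angles from the perpendicular to each end.
The perpendicular from the point meets the wire at its midpoint, so each end is L/2 = 0.4085 m away along the wire.
sinθ₁ = 0.4085/√(0.4085²+0.288²) = 0.8173; sinθ₂ = 0.4085/√(0.4085²+0.288²) = 0.8173.
B = (4π×10⁻⁷ × 0.934) / (4π × 0.288) × (0.8173 + 0.8173) = 5.30×10⁻⁷ T.

B ≈ 0.530 μT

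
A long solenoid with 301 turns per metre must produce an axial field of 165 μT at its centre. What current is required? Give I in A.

Inside a long solenoid B = μ₀nI with n = 301 m⁻¹, so I = B/(μ₀n).
I = 1.65×10⁻⁴ / (4π×10⁻⁷ × 301) = 0.436 A.

I ≈ 0.436 A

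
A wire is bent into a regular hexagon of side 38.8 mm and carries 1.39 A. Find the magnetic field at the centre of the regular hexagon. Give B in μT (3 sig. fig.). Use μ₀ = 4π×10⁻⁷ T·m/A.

B ≈ 24.8 μT

Each side is a finite straight segment at perpendicular distance d = a/(2 tan(π/6)) = 0.0336 m from the centre, with end-angles ±π/6.
One side contributes B₁ = (μ₀I/4πd)·2 sin(π/6) = 4.14×10⁻⁶ T.
All 6 sides add in the same direction: B = 6 × 4.14×10⁻⁶ = 2.48×10⁻⁵ T.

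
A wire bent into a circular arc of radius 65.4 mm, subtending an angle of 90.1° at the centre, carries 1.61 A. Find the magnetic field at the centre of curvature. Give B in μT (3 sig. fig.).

The Biot–Savart field of a circular arc at its centre is B = μ₀Iφ/(4πR), with φ = 1.573 rad.
B = (4π×10⁻⁷ × 1.61 × 1.573) / (4π × 0.0654) = 3.87×10⁻⁶ T.

B ≈ 3.87 μT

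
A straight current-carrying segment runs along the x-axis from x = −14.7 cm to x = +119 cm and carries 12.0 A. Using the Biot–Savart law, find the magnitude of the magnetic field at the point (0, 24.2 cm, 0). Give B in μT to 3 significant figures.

For a finite straight segment, B = (μ₀I/4πd)(sinθ₁ + sinθ₂), where θ₁, θ₂ are the angles from the perpendicular to each end.
The perpendicular distance is d = 0.242 m; the end-offsets along the wire are a = 0.147 m and b = 1.19 m.
sinθ₁ = 0.147/√(0.147²+0.242²) = 0.5192; sinθ₂ = 1.19/√(1.19²+0.242²) = 0.9799.
B = (4π×10⁻⁷ × 12.0) / (4π × 0.242) × (0.5192 + 0.9799) = 7.43×10⁻⁶ T.

B ≈ 7.43 μT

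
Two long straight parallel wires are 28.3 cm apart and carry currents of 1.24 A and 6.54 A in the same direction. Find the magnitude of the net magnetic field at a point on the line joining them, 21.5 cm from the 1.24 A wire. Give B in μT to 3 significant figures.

B ≈ 18.1 μT

Each long wire gives B = μ₀I/(2πd). Distances are d₁ = 0.215 m and d₂ = 0.068 m.
B₁ = 1.15×10⁻⁶ T, B₂ = 1.92×10⁻⁵ T.
Between parallel currents the two contributions point in opposite directions, so they subtract. B = |B₁ − B₂| = |1.15×10⁻⁶ − 1.92×10⁻⁵| = 1.81×10⁻⁵ T.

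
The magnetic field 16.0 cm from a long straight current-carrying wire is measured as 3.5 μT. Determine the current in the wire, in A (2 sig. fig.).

For a long straight wire B = μ₀I/(2πd), so I = 2πdB/μ₀.
I = 2π × 0.16 × 3.50×10⁻⁶ / (4π×10⁻⁷) = 2.80 A.

I ≈ 2.8 A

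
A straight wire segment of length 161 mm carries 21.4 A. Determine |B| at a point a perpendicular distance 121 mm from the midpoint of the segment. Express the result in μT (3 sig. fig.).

For a finite straight segment, B = (μ₀I/4πd)(sinθ₁ + sinθ₂), where θ₁, θ₂ are the angles from the perpendicular to each end.
The perpendicular from the point meets the wire at its midpoint, so each end is L/2 = 0.0805 m away along the wire.
sinθ₁ = 0.0805/√(0.0805²+0.121²) = 0.5539; sinθ₂ = 0.0805/√(0.0805²+0.121²) = 0.5539.
B = (4π×10⁻⁷ × 21.4) / (4π × 0.121) × (0.5539 + 0.5539) = 1.96×10⁻⁵ T.

B ≈ 19.6 μT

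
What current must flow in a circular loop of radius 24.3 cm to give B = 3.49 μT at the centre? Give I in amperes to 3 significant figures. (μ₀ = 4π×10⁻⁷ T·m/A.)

I ≈ 1.35 A

At the centre of a circular loop B = μ₀I/(2R), so I = 2RB/μ₀.
With R = 0.243 m, I = 2 × 0.243 × 3.49×10⁻⁶ / (4π×10⁻⁷) = 1.35 A.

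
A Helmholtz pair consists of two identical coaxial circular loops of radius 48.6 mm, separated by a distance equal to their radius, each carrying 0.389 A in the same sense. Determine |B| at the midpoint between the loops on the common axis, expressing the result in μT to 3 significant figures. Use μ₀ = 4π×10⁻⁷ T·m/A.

B ≈ 7.20 μT

Each loop contributes B = μ₀IR²/[2(R²+z²)^(3/2)] on the axis, with z measured from that loop.
Loop 1 (z = 0.0243 m): B₁ = 3.60×10⁻⁶ T. Loop 2 (z = 0.0243 m): B₂ = 3.60×10⁻⁶ T.
The fields add: B = B₁ + B₂ = 7.20×10⁻⁶ T.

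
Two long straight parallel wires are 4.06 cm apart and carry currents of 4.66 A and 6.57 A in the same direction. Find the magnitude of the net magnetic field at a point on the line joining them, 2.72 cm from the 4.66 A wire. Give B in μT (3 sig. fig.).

Each long wire gives B = μ₀I/(2πd). Distances are d₁ = 0.0272 m and d₂ = 0.0134 m.
B₁ = 3.43×10⁻⁵ T, B₂ = 9.81×10⁻⁵ T.
Between parallel currents the two contributions point in opposite directions, so they subtract. B = |B₁ − B₂| = |3.43×10⁻⁵ − 9.81×10⁻⁵| = 6.38×10⁻⁵ T.

B ≈ 63.8 μT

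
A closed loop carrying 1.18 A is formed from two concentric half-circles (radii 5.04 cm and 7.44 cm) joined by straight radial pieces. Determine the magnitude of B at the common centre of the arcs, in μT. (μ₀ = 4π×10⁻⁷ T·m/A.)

B ≈ 2.37 μT

The radial connectors point toward the centre, so dl × r̂ = 0 and they contribute nothing.
Each semicircle gives μ₀I/(4R): inner arc 7.36×10⁻⁶ T, outer arc 4.98×10⁻⁶ T.
The two arcs carry current in opposite angular senses, so their fields oppose: B = |7.36×10⁻⁶ − 4.98×10⁻⁶| = 2.37×10⁻⁶ T.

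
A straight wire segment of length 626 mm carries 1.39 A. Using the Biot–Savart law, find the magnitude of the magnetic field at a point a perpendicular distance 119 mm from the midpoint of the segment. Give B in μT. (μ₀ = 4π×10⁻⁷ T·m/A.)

For a finite straight segment, B = (μ₀I/4πd)(sinθ₁ + sinθ₂), where θ₁, θ₂ are the angles from the perpendicular to each end.
The perpendicular from the point meets the wire at its midpoint, so each end is L/2 = 0.313 m away along the wire.
sinθ₁ = 0.313/√(0.313²+0.119²) = 0.9347; sinθ₂ = 0.313/√(0.313²+0.119²) = 0.9347.
B = (4π×10⁻⁷ × 1.39) / (4π × 0.119) × (0.9347 + 0.9347) = 2.18×10⁻⁶ T.

B ≈ 2.18 μT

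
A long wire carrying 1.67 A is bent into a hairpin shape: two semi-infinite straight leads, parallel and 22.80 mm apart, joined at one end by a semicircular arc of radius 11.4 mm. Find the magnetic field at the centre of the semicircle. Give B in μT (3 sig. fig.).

B ≈ 75.3 μT

The semicircular arc contributes B_arc = μ₀I·π/(4πR) = μ₀I/(4R) = 4.60×10⁻⁵ T.
Each semi-infinite lead is at perpendicular distance R = 0.0114 m from the centre, with the perpendicular foot at its near end, so it contributes μ₀I/(4πR); both point the same way, together 2.93×10⁻⁵ T.
Arc and leads all point the same direction: B = 4.60×10⁻⁵ + 2.93×10⁻⁵ = 7.53×10⁻⁵ T.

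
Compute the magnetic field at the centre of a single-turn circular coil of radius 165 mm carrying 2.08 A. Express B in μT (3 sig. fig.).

B ≈ 7.92 μT

At the centre of a circular loop the Biot–Savart law gives B = μ₀I/(2R).
B = (4π×10⁻⁷ × 2.08) / (2 × 0.165) = 7.92×10⁻⁶ T.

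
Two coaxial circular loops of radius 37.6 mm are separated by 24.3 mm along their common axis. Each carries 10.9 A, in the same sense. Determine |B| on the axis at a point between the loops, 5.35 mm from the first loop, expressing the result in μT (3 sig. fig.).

Each loop contributes B = μ₀IR²/[2(R²+z²)^(3/2)] on the axis, with z measured from that loop.
Loop 1 (z = 0.00535 m): B₁ = 1.77×10⁻⁴ T. Loop 2 (z = 0.01895 m): B₂ = 1.30×10⁻⁴ T.
The fields add: B = B₁ + B₂ = 3.06×10⁻⁴ T.

B ≈ 306 μT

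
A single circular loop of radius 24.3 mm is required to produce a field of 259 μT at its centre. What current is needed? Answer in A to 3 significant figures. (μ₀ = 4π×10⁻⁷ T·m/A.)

I ≈ 10.0 A

At the centre of a circular loop B = μ₀I/(2R), so I = 2RB/μ₀.
With R = 0.0243 m, I = 2 × 0.0243 × 2.59×10⁻⁴ / (4π×10⁻⁷) = 10.0 A.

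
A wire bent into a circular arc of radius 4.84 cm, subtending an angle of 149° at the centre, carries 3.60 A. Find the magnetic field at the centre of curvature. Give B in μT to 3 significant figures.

B ≈ 19.3 μT

The Biot–Savart field of a circular arc at its centre is B = μ₀Iφ/(4πR), with φ = 2.601 rad.
B = (4π×10⁻⁷ × 3.60 × 2.601) / (4π × 0.0484) = 1.93×10⁻⁵ T.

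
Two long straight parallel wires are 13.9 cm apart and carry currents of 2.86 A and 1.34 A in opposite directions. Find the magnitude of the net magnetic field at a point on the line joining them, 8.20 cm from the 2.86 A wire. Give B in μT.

Each long wire gives B = μ₀I/(2πd). Distances are d₁ = 0.082 m and d₂ = 0.057 m.
B₁ = 6.98×10⁻⁶ T, B₂ = 4.70×10⁻⁶ T.
Between antiparallel currents both contributions point the same way, so they add. B = B₁ + B₂ = 6.98×10⁻⁶ + 4.70×10⁻⁶ = 1.17×10⁻⁵ T.

B ≈ 11.7 μT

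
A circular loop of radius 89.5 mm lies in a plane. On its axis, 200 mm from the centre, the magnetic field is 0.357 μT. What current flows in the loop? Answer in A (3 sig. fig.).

On the axis of a loop, B = μ₀IR²/[2(R²+z²)^(3/2)], so I = 2B(R²+z²)^(3/2)/(μ₀R²).
R² + z² = 0.00801 + 0.04 = 0.04801 m²; raised to 3/2 gives 1.05×10⁻² m³.
I = 2 × 3.57×10⁻⁷ × 1.05×10⁻² / (1.26×10⁻⁶ × 0.00801) = 0.746 A.

I ≈ 0.746 A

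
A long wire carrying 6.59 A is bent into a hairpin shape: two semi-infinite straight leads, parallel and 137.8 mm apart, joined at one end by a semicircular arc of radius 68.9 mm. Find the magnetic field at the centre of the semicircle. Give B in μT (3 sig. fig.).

The semicircular arc contributes B_arc = μ₀I·π/(4πR) = μ₀I/(4R) = 3.00×10⁻⁵ T.
Each semi-infinite lead is at perpendicular distance R = 0.0689 m from the centre, with the perpendicular foot at its near end, so it contributes μ₀I/(4πR); both point the same way, together 1.91×10⁻⁵ T.
Arc and leads all point the same direction: B = 3.00×10⁻⁵ + 1.91×10⁻⁵ = 4.92×10⁻⁵ T.

B ≈ 49.2 μT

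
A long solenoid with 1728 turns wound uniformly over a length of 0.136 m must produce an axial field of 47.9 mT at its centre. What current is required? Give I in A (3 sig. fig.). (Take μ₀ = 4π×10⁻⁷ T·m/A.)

Inside a long solenoid B = μ₀nI with n = 1.271×10⁴ m⁻¹, so I = B/(μ₀n).
I = 4.79×10⁻² / (4π×10⁻⁷ × 1.271×10⁴) = 3.00 A.

I ≈ 3.00 A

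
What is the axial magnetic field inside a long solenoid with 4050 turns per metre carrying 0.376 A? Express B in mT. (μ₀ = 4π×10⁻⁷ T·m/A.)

B ≈ 1.91 mT

Inside a long solenoid, B = μ₀nI with n = 4050 turns/m.
B = 4π×10⁻⁷ × 4050 × 0.376 = 1.91×10⁻³ T.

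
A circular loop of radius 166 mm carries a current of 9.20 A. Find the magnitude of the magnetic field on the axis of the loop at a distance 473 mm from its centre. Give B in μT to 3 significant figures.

On the axis of a circular loop, B = μ₀IR² / [2(R²+z²)^(3/2)].
R² + z² = (0.166)² + (0.473)² = 0.2513 m², and (R²+z²)^(3/2) = 0.126 m³.
B = (4π×10⁻⁷ × 9.20 × 0.02756) / (2 × 0.126) = 1.26×10⁻⁶ T.

B ≈ 1.26 μT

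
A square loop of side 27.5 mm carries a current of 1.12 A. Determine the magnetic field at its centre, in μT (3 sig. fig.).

B ≈ 46.1 μT

Each side is a finite straight segment at perpendicular distance d = a/(2 tan(π/4)) = 0.01375 m from the centre, with end-angles ±π/4.
One side contributes B₁ = (μ₀I/4πd)·2 sin(π/4) = 1.15×10⁻⁵ T.
All 4 sides add in the same direction: B = 4 × 1.15×10⁻⁵ = 4.61×10⁻⁵ T.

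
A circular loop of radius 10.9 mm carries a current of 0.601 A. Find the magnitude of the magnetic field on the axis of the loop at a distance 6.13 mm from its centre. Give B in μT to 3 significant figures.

On the axis of a circular loop, B = μ₀IR² / [2(R²+z²)^(3/2)].
R² + z² = (0.0109)² + (0.00613)² = 0.0001564 m², and (R²+z²)^(3/2) = 1.96×10⁻⁶ m³.
B = (4π×10⁻⁷ × 0.601 × 0.0001188) / (2 × 1.96×10⁻⁶) = 2.29×10⁻⁵ T.

B ≈ 22.9 μT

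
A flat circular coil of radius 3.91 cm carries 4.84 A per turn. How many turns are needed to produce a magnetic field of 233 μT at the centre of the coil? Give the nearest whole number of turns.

N = 3

For an N-turn coil, B = Nμ₀I/(2R). A single turn gives B₁ = 7.78×10⁻⁵ T with R = 0.0391 m.
N = B/B₁ = 2.33×10⁻⁴ / 7.78×10⁻⁵ = 3.00.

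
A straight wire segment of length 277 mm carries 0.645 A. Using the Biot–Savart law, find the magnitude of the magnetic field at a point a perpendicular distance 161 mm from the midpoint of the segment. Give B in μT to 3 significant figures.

B ≈ 0.523 μT

For a finite straight segment, B = (μ₀I/4πd)(sinθ₁ + sinθ₂), where θ₁, θ₂ are the angles from the perpendicular to each end.
The perpendicular from the point meets the wire at its midpoint, so each end is L/2 = 0.1385 m away along the wire.
sinθ₁ = 0.1385/√(0.1385²+0.161²) = 0.6521; sinθ₂ = 0.1385/√(0.1385²+0.161²) = 0.6521.
B = (4π×10⁻⁷ × 0.645) / (4π × 0.161) × (0.6521 + 0.6521) = 5.23×10⁻⁷ T.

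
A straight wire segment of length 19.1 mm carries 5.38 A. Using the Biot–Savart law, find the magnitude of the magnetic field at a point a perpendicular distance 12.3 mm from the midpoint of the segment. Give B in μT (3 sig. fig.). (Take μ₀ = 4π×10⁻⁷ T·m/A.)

B ≈ 53.6 μT

For a finite straight segment, B = (μ₀I/4πd)(sinθ₁ + sinθ₂), where θ₁, θ₂ are the angles from the perpendicular to each end.
The perpendicular from the point meets the wire at its midpoint, so each end is L/2 = 0.00955 m away along the wire.
sinθ₁ = 0.00955/√(0.00955²+0.0123²) = 0.6133; sinθ₂ = 0.00955/√(0.00955²+0.0123²) = 0.6133.
B = (4π×10⁻⁷ × 5.38) / (4π × 0.0123) × (0.6133 + 0.6133) = 5.36×10⁻⁵ T.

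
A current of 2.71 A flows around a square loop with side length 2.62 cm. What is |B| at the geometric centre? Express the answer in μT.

Each side is a finite straight segment at perpendicular distance d = a/(2 tan(π/4)) = 0.0131 m from the centre, with end-angles ±π/4.
One side contributes B₁ = (μ₀I/4πd)·2 sin(π/4) = 2.93×10⁻⁵ T.
All 4 sides add in the same direction: B = 4 × 2.93×10⁻⁵ = 1.17×10⁻⁴ T.

B ≈ 117 μT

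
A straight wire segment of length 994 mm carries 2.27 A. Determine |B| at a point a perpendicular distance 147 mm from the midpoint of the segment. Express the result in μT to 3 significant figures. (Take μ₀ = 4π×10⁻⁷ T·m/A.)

B ≈ 2.96 μT

For a finite straight segment, B = (μ₀I/4πd)(sinθ₁ + sinθ₂), where θ₁, θ₂ are the angles from the perpendicular to each end.
The perpendicular from the point meets the wire at its midpoint, so each end is L/2 = 0.497 m away along the wire.
sinθ₁ = 0.497/√(0.497²+0.147²) = 0.9589; sinθ₂ = 0.497/√(0.497²+0.147²) = 0.9589.
B = (4π×10⁻⁷ × 2.27) / (4π × 0.147) × (0.9589 + 0.9589) = 2.96×10⁻⁶ T.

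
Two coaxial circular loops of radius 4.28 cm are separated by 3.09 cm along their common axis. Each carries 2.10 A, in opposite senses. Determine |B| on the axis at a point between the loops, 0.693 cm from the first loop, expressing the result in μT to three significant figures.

B ≈ 9.18 μT

Each loop contributes B = μ₀IR²/[2(R²+z²)^(3/2)] on the axis, with z measured from that loop.
Loop 1 (z = 0.00693 m): B₁ = 2.97×10⁻⁵ T. Loop 2 (z = 0.02397 m): B₂ = 2.05×10⁻⁵ T.
The fields oppose: B = |B₁ − B₂| = 9.18×10⁻⁶ T.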